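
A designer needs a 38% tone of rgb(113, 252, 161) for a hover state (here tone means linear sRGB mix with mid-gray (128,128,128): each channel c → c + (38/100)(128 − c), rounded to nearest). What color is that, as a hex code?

Per channel, c → c + 0.38(128 − c):
  R: 113 + 5.7 = 118.7 → 119
  G: 252 + 0.38×(128−252) = 252 − 47.12 = 204.88 → 205
  B: 161 + 0.38×(128−161) = 161 − 12.54 = 148.46 → 148
rgb(119, 205, 148) = #77cd94.

#77cd94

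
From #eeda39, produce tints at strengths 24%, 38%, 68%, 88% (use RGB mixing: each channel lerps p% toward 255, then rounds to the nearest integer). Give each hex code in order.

#f2e369, #f4e884, #faf3c0, #fdfbe7

#eeda39 is rgb(238, 218, 57).
24%: (238 + 4.08 = 242.08→242, 218 + 8.88 = 226.88→227, 57 + 47.52 = 104.52→105) → #f2e369
38%: (238 + 6.46 = 244.46→244, 218 + 14.06 = 232.06→232, 57 + 75.24 = 132.24→132) → #f4e884
68%: (238 + 11.56 = 249.56→250, 218 + 25.16 = 243.16→243, 57 + 134.64 = 191.64→192) → #faf3c0
88%: (238 + 14.96 = 252.96→253, 218 + 32.56 = 250.56→251, 57 + 174.24 = 231.24→231) → #fdfbe7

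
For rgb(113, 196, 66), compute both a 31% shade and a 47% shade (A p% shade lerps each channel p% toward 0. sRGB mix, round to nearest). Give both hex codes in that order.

31% shade:
  R: 113 − 35.03 = 77.97 → 78
  G: 196 − 60.76 = 135.24 → 135
  B: 66 + 0.31×(0−66) = 66 − 20.46 = 45.54 → 46
  → #4e872e
47% shade:
  R: 113 + 0.47×(0−113) = 113 − 53.11 = 59.89 → 60
  G: 196 − 92.12 = 103.88 → 104
  B: 66 − 31.02 = 34.98 → 35
  → #3c6823

#4e872e, #3c6823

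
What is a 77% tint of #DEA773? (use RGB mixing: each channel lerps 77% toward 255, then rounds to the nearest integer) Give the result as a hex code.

#F7EBDF

#DEA773 is rgb(222, 167, 115).
Per channel, c → c + 0.77(255 − c):
  R: 222 + 25.41 = 247.41 → 247
  G: 167 + 67.76 = 234.76 → 235
  B: 115 + 107.8 = 222.8 → 223
rgb(247, 235, 223) = #F7EBDF.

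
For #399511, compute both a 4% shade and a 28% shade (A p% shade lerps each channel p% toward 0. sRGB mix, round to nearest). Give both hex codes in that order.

#378F10, #296B0C

#399511 is rgb(57, 149, 17).
4% shade:
  R: 57 − 2.28 = 54.72 → 55
  G: 149 + 0.04×(0−149) = 149 − 5.96 = 143.04 → 143
  B: 17 + 0.04×(0−17) = 17 − 0.68 = 16.32 → 16
  → #378F10
28% shade:
  R: 57 + 0.28×(0−57) = 57 − 15.96 = 41.04 → 41
  G: 149 + 0.28×(0−149) = 149 − 41.72 = 107.28 → 107
  B: 17 + 0.28×(0−17) = 17 − 4.76 = 12.24 → 12
  → #296B0C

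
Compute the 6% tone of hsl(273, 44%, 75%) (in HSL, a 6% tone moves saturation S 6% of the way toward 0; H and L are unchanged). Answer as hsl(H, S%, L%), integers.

hsl(273, 41%, 75%)

S moves 6% from 44 toward 0: 44 − 2.64 = 41.36 → 41.
H and L are unchanged.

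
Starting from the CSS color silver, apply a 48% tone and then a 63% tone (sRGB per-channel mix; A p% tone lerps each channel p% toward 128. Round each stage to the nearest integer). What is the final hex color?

#8C8C8C

CSS silver is rgb(192, 192, 192).
Per channel, c → c + 0.48(128 − c):
  R: 192 − 30.72 = 161.28 → 161
  G: 192 + 0.48×(128−192) = 192 − 30.72 = 161.28 → 161
  B: 192 + 0.48×(128−192) = 192 − 30.72 = 161.28 → 161
After the tone: rgb(161, 161, 161) = #A1A1A1.
Lerp each channel 63% toward 128:
  R: 161 + 0.63×(128−161) = 161 − 20.79 = 140.21 → 140
  G: 161 + 0.63×(128−161) = 161 − 20.79 = 140.21 → 140
  B: 161 − 20.79 = 140.21 → 140
rgb(140, 140, 140) = #8C8C8C.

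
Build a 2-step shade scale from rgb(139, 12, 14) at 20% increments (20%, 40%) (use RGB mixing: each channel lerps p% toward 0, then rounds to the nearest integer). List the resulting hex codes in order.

20%: (139 − 27.8 = 111.2→111, 12 − 2.4 = 9.6→10, 14 − 2.8 = 11.2→11) → #6f0a0b
40%: (139 − 55.6 = 83.4→83, 12 − 4.8 = 7.2→7, 14 − 5.6 = 8.4→8) → #530708

#6f0a0b, #530708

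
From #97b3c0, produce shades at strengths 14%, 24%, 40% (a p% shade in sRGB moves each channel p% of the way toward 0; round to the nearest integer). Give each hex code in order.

#97b3c0 is rgb(151, 179, 192).
14%: (151 − 21.14 = 129.86→130, 179 − 25.06 = 153.94→154, 192 − 26.88 = 165.12→165) → #829aa5
24%: (151 − 36.24 = 114.76→115, 179 − 42.96 = 136.04→136, 192 − 46.08 = 145.92→146) → #738892
40%: (151 − 60.4 = 90.6→91, 179 − 71.6 = 107.4→107, 192 − 76.8 = 115.2→115) → #5b6b73

#829aa5, #738892, #5b6b73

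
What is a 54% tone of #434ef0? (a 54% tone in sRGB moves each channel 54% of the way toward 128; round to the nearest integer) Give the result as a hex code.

#434ef0 is rgb(67, 78, 240).
Lerp each channel 54% toward 128:
  R: 67 + 32.94 = 99.94 → 100
  G: 78 + 27 = 105 → 105
  B: 240 − 60.48 = 179.52 → 180
rgb(100, 105, 180) = #6469b4.

#6469b4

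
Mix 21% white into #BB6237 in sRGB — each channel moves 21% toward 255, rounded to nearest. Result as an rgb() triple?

#BB6237 is rgb(187, 98, 55).
A 21% tint moves each channel 21% toward 255:
  R: 187 + 14.28 = 201.28 → 201
  G: 98 + 0.21×(255−98) = 98 + 32.97 = 130.97 → 131
  B: 55 + 42 = 97 → 97

rgb(201, 131, 97)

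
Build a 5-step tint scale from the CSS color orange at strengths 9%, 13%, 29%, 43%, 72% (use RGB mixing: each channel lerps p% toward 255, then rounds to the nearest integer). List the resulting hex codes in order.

#FFAD17, #FFB121, #FFBF4A, #FFCC6E, #FFE6B8

CSS orange is rgb(255, 165, 0).
9%: (255→255, 165 + 8.1 = 173.1→173, 0 + 22.95 = 22.95→23) → #FFAD17
13%: (255→255, 165 + 11.7 = 176.7→177, 0 + 33.15 = 33.15→33) → #FFB121
29%: (255→255, 165 + 26.1 = 191.1→191, 0 + 73.95 = 73.95→74) → #FFBF4A
43%: (255→255, 165 + 38.7 = 203.7→204, 0 + 109.65 = 109.65→110) → #FFCC6E
72%: (255→255, 165 + 64.8 = 229.8→230, 0 + 183.6 = 183.6→184) → #FFE6B8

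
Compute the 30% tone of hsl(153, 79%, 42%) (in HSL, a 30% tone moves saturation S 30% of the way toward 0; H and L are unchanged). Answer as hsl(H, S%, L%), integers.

hsl(153, 55%, 42%)

S moves 30% from 79 toward 0: 79 − 23.7 = 55.3 → 55.
H and L are unchanged.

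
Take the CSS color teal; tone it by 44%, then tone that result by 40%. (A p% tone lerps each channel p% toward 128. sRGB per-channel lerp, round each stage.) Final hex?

#558080

CSS teal is rgb(0, 128, 128).
Per channel, c → c + 0.44(128 − c):
  R: 0 + 56.32 = 56.32 → 56
  G: 128 + 0 = 128 → 128
  B: 128 + 0 = 128 → 128
After the tone: rgb(56, 128, 128) = #388080.
Per channel, c → c + 0.4(128 − c):
  R: 56 + 28.8 = 84.8 → 85
  G: 128 + 0.4×(128−128) = 128 + 0 = 128 → 128
  B: 128 + 0.4×(128−128) = 128 + 0 = 128 → 128
rgb(85, 128, 128) = #558080.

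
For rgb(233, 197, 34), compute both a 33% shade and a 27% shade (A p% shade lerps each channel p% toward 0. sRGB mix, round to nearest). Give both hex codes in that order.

#9C8417, #AA9019

33% shade:
  R: 233 + 0.33×(0−233) = 233 − 76.89 = 156.11 → 156
  G: 197 + 0.33×(0−197) = 197 − 65.01 = 131.99 → 132
  B: 34 − 11.22 = 22.78 → 23
  → #9C8417
27% shade:
  R: 233 − 62.91 = 170.09 → 170
  G: 197 + 0.27×(0−197) = 197 − 53.19 = 143.81 → 144
  B: 34 + 0.27×(0−34) = 34 − 9.18 = 24.82 → 25
  → #AA9019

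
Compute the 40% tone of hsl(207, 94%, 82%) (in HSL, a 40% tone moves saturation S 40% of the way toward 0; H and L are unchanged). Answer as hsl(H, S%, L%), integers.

hsl(207, 56%, 82%)

S moves 40% from 94 toward 0: 94 − 37.6 = 56.4 → 56.
H and L are unchanged.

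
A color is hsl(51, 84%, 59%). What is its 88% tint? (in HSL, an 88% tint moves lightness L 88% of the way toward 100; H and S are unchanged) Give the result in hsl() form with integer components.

hsl(51, 84%, 95%)

L moves 88% from 59 toward 100: 59 + 36.08 = 95.08 → 95.
H and S are unchanged.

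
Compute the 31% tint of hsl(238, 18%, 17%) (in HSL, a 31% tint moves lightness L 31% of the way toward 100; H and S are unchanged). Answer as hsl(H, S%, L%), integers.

hsl(238, 18%, 43%)

L moves 31% from 17 toward 100: 17 + 25.73 = 42.73 → 43.
H and S are unchanged.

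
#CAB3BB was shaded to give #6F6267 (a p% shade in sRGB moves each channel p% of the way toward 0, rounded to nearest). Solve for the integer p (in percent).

45%

#CAB3BB is rgb(202, 179, 187); #6F6267 is rgb(111, 98, 103).
On the R channel (widest range): 111 ≈ 202 + (p/100)(0 − 202), so p ≈ 100×(111 − 202)/(0 − 202) = -9100/-202 = 45.05.
p = 45 reproduces all three channels after rounding.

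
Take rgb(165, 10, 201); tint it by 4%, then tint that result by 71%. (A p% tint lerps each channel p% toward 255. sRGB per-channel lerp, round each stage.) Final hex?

Lerp each channel 4% toward 255:
  R: 165 + 3.6 = 168.6 → 169
  G: 10 + 0.04×(255−10) = 10 + 9.8 = 19.8 → 20
  B: 201 + 0.04×(255−201) = 201 + 2.16 = 203.16 → 203
After the tint: rgb(169, 20, 203) = #A914CB.
A 71% tint moves each channel 71% toward 255:
  R: 169 + 61.06 = 230.06 → 230
  G: 20 + 166.85 = 186.85 → 187
  B: 203 + 0.71×(255−203) = 203 + 36.92 = 239.92 → 240
rgb(230, 187, 240) = #E6BBF0.

#E6BBF0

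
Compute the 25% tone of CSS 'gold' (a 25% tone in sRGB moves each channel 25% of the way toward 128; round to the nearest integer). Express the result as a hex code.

#dfc120

CSS gold is rgb(255, 215, 0).
A 25% tone moves each channel 25% toward 128:
  R: 255 − 31.75 = 223.25 → 223
  G: 215 + 0.25×(128−215) = 215 − 21.75 = 193.25 → 193
  B: 0 + 0.25×(128−0) = 0 + 32 = 32 → 32
rgb(223, 193, 32) = #dfc120.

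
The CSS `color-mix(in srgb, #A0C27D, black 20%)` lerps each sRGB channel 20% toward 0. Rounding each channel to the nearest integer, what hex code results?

#809B64

#A0C27D is rgb(160, 194, 125).
A 20% shade moves each channel 20% toward 0:
  R: 160 + 0.2×(0−160) = 160 − 32 = 128 → 128
  G: 194 − 38.8 = 155.2 → 155
  B: 125 + 0.2×(0−125) = 125 − 25 = 100 → 100
rgb(128, 155, 100) = #809B64.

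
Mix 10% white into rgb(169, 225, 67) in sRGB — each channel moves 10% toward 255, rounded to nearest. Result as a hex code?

#b2e456

Lerp each channel 10% toward 255:
  R: 169 + 8.6 = 177.6 → 178
  G: 225 + 3 = 228 → 228
  B: 67 + 18.8 = 85.8 → 86
rgb(178, 228, 86) = #b2e456.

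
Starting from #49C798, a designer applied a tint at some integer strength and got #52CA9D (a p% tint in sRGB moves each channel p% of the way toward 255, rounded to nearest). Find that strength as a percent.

5%

#49C798 is rgb(73, 199, 152); #52CA9D is rgb(82, 202, 157).
On the R channel (widest range): 82 ≈ 73 + (p/100)(255 − 73), so p ≈ 100×(82 − 73)/(255 − 73) = 900/182 = 4.95.
p = 5 reproduces all three channels after rounding.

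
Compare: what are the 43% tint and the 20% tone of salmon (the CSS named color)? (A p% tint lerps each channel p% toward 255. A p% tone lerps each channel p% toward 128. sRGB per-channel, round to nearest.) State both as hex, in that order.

CSS salmon is rgb(250, 128, 114).
43% tint:
  R: 250 + 0.43×(255−250) = 250 + 2.15 = 252.15 → 252
  G: 128 + 0.43×(255−128) = 128 + 54.61 = 182.61 → 183
  B: 114 + 60.63 = 174.63 → 175
  → #FCB7AF
20% tone:
  R: 250 + 0.2×(128−250) = 250 − 24.4 = 225.6 → 226
  G: 128 + 0 = 128 → 128
  B: 114 + 0.2×(128−114) = 114 + 2.8 = 116.8 → 117
  → #E28075

#FCB7AF, #E28075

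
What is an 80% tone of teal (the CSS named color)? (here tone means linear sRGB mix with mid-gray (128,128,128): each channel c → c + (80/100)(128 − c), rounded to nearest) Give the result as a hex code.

#668080

CSS teal is rgb(0, 128, 128).
Lerp each channel 80% toward 128:
  R: 0 + 0.8×(128−0) = 0 + 102.4 = 102.4 → 102
  G: 128 + 0 = 128 → 128
  B: 128 + 0 = 128 → 128
rgb(102, 128, 128) = #668080.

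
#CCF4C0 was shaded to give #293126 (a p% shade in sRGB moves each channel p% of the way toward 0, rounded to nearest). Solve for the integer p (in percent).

80%

#CCF4C0 is rgb(204, 244, 192); #293126 is rgb(41, 49, 38).
On the G channel (widest range): 49 ≈ 244 + (p/100)(0 − 244), so p ≈ 100×(49 − 244)/(0 − 244) = -19500/-244 = 79.92.
p = 80 reproduces all three channels after rounding.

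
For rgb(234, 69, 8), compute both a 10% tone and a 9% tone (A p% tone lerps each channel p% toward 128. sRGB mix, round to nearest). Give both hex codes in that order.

10% tone:
  R: 234 − 10.6 = 223.4 → 223
  G: 69 + 5.9 = 74.9 → 75
  B: 8 + 0.1×(128−8) = 8 + 12 = 20 → 20
  → #DF4B14
9% tone:
  R: 234 + 0.09×(128−234) = 234 − 9.54 = 224.46 → 224
  G: 69 + 0.09×(128−69) = 69 + 5.31 = 74.31 → 74
  B: 8 + 10.8 = 18.8 → 19
  → #E04A13

#DF4B14, #E04A13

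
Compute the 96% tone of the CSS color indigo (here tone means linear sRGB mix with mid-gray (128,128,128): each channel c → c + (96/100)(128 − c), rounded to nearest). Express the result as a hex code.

CSS indigo is rgb(75, 0, 130).
A 96% tone moves each channel 96% toward 128:
  R: 75 + 50.88 = 125.88 → 126
  G: 0 + 122.88 = 122.88 → 123
  B: 130 − 1.92 = 128.08 → 128
rgb(126, 123, 128) = #7E7B80.

#7E7B80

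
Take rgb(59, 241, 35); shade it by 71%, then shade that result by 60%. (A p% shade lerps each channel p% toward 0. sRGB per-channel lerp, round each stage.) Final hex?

A 71% shade moves each channel 71% toward 0:
  R: 59 − 41.89 = 17.11 → 17
  G: 241 + 0.71×(0−241) = 241 − 171.11 = 69.89 → 70
  B: 35 + 0.71×(0−35) = 35 − 24.85 = 10.15 → 10
After the shade: rgb(17, 70, 10) = #11460A.
Lerp each channel 60% toward 0:
  R: 17 − 10.2 = 6.8 → 7
  G: 70 + 0.6×(0−70) = 70 − 42 = 28 → 28
  B: 10 − 6 = 4 → 4
rgb(7, 28, 4) = #071C04.

#071C04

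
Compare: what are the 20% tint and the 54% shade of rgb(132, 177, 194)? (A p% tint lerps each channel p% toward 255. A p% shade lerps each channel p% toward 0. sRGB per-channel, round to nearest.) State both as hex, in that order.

20% tint:
  R: 132 + 24.6 = 156.6 → 157
  G: 177 + 0.2×(255−177) = 177 + 15.6 = 192.6 → 193
  B: 194 + 12.2 = 206.2 → 206
  → #9dc1ce
54% shade:
  R: 132 − 71.28 = 60.72 → 61
  G: 177 − 95.58 = 81.42 → 81
  B: 194 − 104.76 = 89.24 → 89
  → #3d5159

#9dc1ce, #3d5159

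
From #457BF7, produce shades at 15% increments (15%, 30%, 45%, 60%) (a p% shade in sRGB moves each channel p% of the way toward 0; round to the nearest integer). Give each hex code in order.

#3B69D2, #3056AD, #264488, #1C3163

#457BF7 is rgb(69, 123, 247).
15%: (69 − 10.35 = 58.65→59, 123 − 18.45 = 104.55→105, 247 − 37.05 = 209.95→210) → #3B69D2
30%: (69 − 20.7 = 48.3→48, 123 − 36.9 = 86.1→86, 247 − 74.1 = 172.9→173) → #3056AD
45%: (69 − 31.05 = 37.95→38, 123 − 55.35 = 67.65→68, 247 − 111.15 = 135.85→136) → #264488
60%: (69 − 41.4 = 27.6→28, 123 − 73.8 = 49.2→49, 247 − 148.2 = 98.8→99) → #1C3163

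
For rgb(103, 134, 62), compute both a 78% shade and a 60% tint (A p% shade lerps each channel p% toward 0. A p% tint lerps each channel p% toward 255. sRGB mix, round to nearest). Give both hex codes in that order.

78% shade:
  R: 103 + 0.78×(0−103) = 103 − 80.34 = 22.66 → 23
  G: 134 + 0.78×(0−134) = 134 − 104.52 = 29.48 → 29
  B: 62 − 48.36 = 13.64 → 14
  → #171d0e
60% tint:
  R: 103 + 0.6×(255−103) = 103 + 91.2 = 194.2 → 194
  G: 134 + 72.6 = 206.6 → 207
  B: 62 + 115.8 = 177.8 → 178
  → #c2cfb2

#171d0e, #c2cfb2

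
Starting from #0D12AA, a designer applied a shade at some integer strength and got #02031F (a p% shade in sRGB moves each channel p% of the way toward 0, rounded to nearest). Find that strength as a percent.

#0D12AA is rgb(13, 18, 170); #02031F is rgb(2, 3, 31).
On the B channel (widest range): 31 ≈ 170 + (p/100)(0 − 170), so p ≈ 100×(31 − 170)/(0 − 170) = -13900/-170 = 81.76.
p = 82 reproduces all three channels after rounding.

82%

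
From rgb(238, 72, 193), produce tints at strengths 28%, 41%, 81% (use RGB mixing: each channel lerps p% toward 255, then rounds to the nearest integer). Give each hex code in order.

#f37bd2, #f593da, #fcdcf3

28%: (238 + 4.76 = 242.76→243, 72 + 51.24 = 123.24→123, 193 + 17.36 = 210.36→210) → #f37bd2
41%: (238 + 6.97 = 244.97→245, 72 + 75.03 = 147.03→147, 193 + 25.42 = 218.42→218) → #f593da
81%: (238 + 13.77 = 251.77→252, 72 + 148.23 = 220.23→220, 193 + 50.22 = 243.22→243) → #fcdcf3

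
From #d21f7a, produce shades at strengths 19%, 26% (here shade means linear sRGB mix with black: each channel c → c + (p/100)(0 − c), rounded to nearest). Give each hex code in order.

#d21f7a is rgb(210, 31, 122).
19%: (210 − 39.9 = 170.1→170, 31 − 5.89 = 25.11→25, 122 − 23.18 = 98.82→99) → #aa1963
26%: (210 − 54.6 = 155.4→155, 31 − 8.06 = 22.94→23, 122 − 31.72 = 90.28→90) → #9b175a

#aa1963, #9b175a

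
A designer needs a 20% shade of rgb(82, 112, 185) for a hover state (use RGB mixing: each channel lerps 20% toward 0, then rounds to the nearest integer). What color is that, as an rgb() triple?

rgb(66, 90, 148)

A 20% shade moves each channel 20% toward 0:
  R: 82 + 0.2×(0−82) = 82 − 16.4 = 65.6 → 66
  G: 112 − 22.4 = 89.6 → 90
  B: 185 − 37 = 148 → 148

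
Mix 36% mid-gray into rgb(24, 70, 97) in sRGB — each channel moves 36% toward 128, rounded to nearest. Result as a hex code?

#3D5B6C

Lerp each channel 36% toward 128:
  R: 24 + 0.36×(128−24) = 24 + 37.44 = 61.44 → 61
  G: 70 + 0.36×(128−70) = 70 + 20.88 = 90.88 → 91
  B: 97 + 0.36×(128−97) = 97 + 11.16 = 108.16 → 108
rgb(61, 91, 108) = #3D5B6C.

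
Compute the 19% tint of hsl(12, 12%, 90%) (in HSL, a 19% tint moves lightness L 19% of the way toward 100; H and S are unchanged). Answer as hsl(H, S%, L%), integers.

hsl(12, 12%, 92%)

L moves 19% from 90 toward 100: 90 + 1.9 = 91.9 → 92.
H and S are unchanged.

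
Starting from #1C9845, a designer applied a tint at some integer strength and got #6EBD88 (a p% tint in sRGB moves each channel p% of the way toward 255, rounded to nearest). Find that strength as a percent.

36%

#1C9845 is rgb(28, 152, 69); #6EBD88 is rgb(110, 189, 136).
On the R channel (widest range): 110 ≈ 28 + (p/100)(255 − 28), so p ≈ 100×(110 − 28)/(255 − 28) = 8200/227 = 36.12.
p = 36 reproduces all three channels after rounding.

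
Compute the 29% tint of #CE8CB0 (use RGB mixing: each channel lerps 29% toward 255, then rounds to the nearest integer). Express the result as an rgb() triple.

rgb(220, 173, 199)

#CE8CB0 is rgb(206, 140, 176).
Per channel, c → c + 0.29(255 − c):
  R: 206 + 14.21 = 220.21 → 220
  G: 140 + 33.35 = 173.35 → 173
  B: 176 + 22.91 = 198.91 → 199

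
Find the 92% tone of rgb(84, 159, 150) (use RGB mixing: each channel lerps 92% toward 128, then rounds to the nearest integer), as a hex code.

#7C8282

A 92% tone moves each channel 92% toward 128:
  R: 84 + 0.92×(128−84) = 84 + 40.48 = 124.48 → 124
  G: 159 + 0.92×(128−159) = 159 − 28.52 = 130.48 → 130
  B: 150 − 20.24 = 129.76 → 130
rgb(124, 130, 130) = #7C8282.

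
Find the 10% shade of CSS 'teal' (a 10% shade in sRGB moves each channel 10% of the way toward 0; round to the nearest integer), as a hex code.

CSS teal is rgb(0, 128, 128).
A 10% shade moves each channel 10% toward 0:
  R: 0 + 0 = 0 → 0
  G: 128 − 12.8 = 115.2 → 115
  B: 128 + 0.1×(0−128) = 128 − 12.8 = 115.2 → 115
rgb(0, 115, 115) = #007373.

#007373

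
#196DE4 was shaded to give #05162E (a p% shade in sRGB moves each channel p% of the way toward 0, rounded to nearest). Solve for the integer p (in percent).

#196DE4 is rgb(25, 109, 228); #05162E is rgb(5, 22, 46).
On the B channel (widest range): 46 ≈ 228 + (p/100)(0 − 228), so p ≈ 100×(46 − 228)/(0 − 228) = -18200/-228 = 79.82.
p = 80 reproduces all three channels after rounding.

80%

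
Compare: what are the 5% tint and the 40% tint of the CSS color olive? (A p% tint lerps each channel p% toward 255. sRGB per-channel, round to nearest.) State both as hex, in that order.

#86860D, #B3B366

CSS olive is rgb(128, 128, 0).
5% tint:
  R: 128 + 0.05×(255−128) = 128 + 6.35 = 134.35 → 134
  G: 128 + 0.05×(255−128) = 128 + 6.35 = 134.35 → 134
  B: 0 + 0.05×(255−0) = 0 + 12.75 = 12.75 → 13
  → #86860D
40% tint:
  R: 128 + 50.8 = 178.8 → 179
  G: 128 + 50.8 = 178.8 → 179
  B: 0 + 102 = 102 → 102
  → #B3B366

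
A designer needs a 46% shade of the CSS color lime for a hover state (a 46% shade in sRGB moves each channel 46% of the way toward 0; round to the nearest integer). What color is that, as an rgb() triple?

CSS lime is rgb(0, 255, 0).
Per channel, c → c + 0.46(0 − c):
  R: 0 + 0.46×(0−0) = 0 + 0 = 0 → 0
  G: 255 + 0.46×(0−255) = 255 − 117.3 = 137.7 → 138
  B: 0 + 0 = 0 → 0

rgb(0, 138, 0)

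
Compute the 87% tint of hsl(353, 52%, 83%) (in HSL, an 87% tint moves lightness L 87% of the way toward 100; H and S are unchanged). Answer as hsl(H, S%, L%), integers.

L moves 87% from 83 toward 100: 83 + 14.79 = 97.79 → 98.
H and S are unchanged.

hsl(353, 52%, 98%)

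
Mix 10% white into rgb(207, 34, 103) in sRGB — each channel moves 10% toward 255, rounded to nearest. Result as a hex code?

#D43876

Per channel, c → c + 0.1(255 − c):
  R: 207 + 0.1×(255−207) = 207 + 4.8 = 211.8 → 212
  G: 34 + 0.1×(255−34) = 34 + 22.1 = 56.1 → 56
  B: 103 + 0.1×(255−103) = 103 + 15.2 = 118.2 → 118
rgb(212, 56, 118) = #D43876.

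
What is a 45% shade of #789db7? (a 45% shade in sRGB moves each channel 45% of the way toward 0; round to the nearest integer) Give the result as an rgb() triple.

#789db7 is rgb(120, 157, 183).
A 45% shade moves each channel 45% toward 0:
  R: 120 + 0.45×(0−120) = 120 − 54 = 66 → 66
  G: 157 + 0.45×(0−157) = 157 − 70.65 = 86.35 → 86
  B: 183 − 82.35 = 100.65 → 101

rgb(66, 86, 101)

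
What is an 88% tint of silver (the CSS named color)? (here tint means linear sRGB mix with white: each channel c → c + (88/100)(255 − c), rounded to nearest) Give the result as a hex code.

CSS silver is rgb(192, 192, 192).
An 88% tint moves each channel 88% toward 255:
  R: 192 + 0.88×(255−192) = 192 + 55.44 = 247.44 → 247
  G: 192 + 0.88×(255−192) = 192 + 55.44 = 247.44 → 247
  B: 192 + 55.44 = 247.44 → 247
rgb(247, 247, 247) = #f7f7f7.

#f7f7f7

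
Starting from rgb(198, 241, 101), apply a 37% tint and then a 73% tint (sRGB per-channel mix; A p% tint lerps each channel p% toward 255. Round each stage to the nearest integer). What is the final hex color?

#f5fde5

Per channel, c → c + 0.37(255 − c):
  R: 198 + 0.37×(255−198) = 198 + 21.09 = 219.09 → 219
  G: 241 + 0.37×(255−241) = 241 + 5.18 = 246.18 → 246
  B: 101 + 56.98 = 157.98 → 158
After the tint: rgb(219, 246, 158) = #dbf69e.
Per channel, c → c + 0.73(255 − c):
  R: 219 + 26.28 = 245.28 → 245
  G: 246 + 0.73×(255−246) = 246 + 6.57 = 252.57 → 253
  B: 158 + 0.73×(255−158) = 158 + 70.81 = 228.81 → 229
rgb(245, 253, 229) = #f5fde5.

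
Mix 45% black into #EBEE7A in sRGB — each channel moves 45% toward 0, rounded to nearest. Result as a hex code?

#818343

#EBEE7A is rgb(235, 238, 122).
Lerp each channel 45% toward 0:
  R: 235 − 105.75 = 129.25 → 129
  G: 238 + 0.45×(0−238) = 238 − 107.1 = 130.9 → 131
  B: 122 + 0.45×(0−122) = 122 − 54.9 = 67.1 → 67
rgb(129, 131, 67) = #818343.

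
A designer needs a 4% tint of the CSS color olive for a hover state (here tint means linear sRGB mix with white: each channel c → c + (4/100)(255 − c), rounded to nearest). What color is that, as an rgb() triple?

rgb(133, 133, 10)

CSS olive is rgb(128, 128, 0).
Per channel, c → c + 0.04(255 − c):
  R: 128 + 5.08 = 133.08 → 133
  G: 128 + 0.04×(255−128) = 128 + 5.08 = 133.08 → 133
  B: 0 + 0.04×(255−0) = 0 + 10.2 = 10.2 → 10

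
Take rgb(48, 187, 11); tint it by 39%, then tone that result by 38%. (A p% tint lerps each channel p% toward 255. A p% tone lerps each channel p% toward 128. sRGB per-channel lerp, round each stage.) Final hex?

#81b572

Per channel, c → c + 0.39(255 − c):
  R: 48 + 0.39×(255−48) = 48 + 80.73 = 128.73 → 129
  G: 187 + 26.52 = 213.52 → 214
  B: 11 + 95.16 = 106.16 → 106
After the tint: rgb(129, 214, 106) = #81d66a.
Per channel, c → c + 0.38(128 − c):
  R: 129 + 0.38×(128−129) = 129 − 0.38 = 128.62 → 129
  G: 214 + 0.38×(128−214) = 214 − 32.68 = 181.32 → 181
  B: 106 + 0.38×(128−106) = 106 + 8.36 = 114.36 → 114
rgb(129, 181, 114) = #81b572.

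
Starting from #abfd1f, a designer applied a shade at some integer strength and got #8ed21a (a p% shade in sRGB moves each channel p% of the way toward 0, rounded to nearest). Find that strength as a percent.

#abfd1f is rgb(171, 253, 31); #8ed21a is rgb(142, 210, 26).
On the G channel (widest range): 210 ≈ 253 + (p/100)(0 − 253), so p ≈ 100×(210 − 253)/(0 − 253) = -4300/-253 = 17.00.
p = 17 reproduces all three channels after rounding.

17%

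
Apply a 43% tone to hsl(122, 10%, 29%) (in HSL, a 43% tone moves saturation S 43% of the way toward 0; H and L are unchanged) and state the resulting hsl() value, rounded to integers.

S moves 43% from 10 toward 0: 10 − 4.3 = 5.7 → 6.
H and L are unchanged.

hsl(122, 6%, 29%)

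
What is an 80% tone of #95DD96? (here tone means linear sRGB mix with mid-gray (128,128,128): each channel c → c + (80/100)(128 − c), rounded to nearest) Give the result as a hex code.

#849384

#95DD96 is rgb(149, 221, 150).
An 80% tone moves each channel 80% toward 128:
  R: 149 + 0.8×(128−149) = 149 − 16.8 = 132.2 → 132
  G: 221 + 0.8×(128−221) = 221 − 74.4 = 146.6 → 147
  B: 150 + 0.8×(128−150) = 150 − 17.6 = 132.4 → 132
rgb(132, 147, 132) = #849384.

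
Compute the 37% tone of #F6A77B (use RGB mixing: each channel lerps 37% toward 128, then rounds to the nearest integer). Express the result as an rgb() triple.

#F6A77B is rgb(246, 167, 123).
Per channel, c → c + 0.37(128 − c):
  R: 246 + 0.37×(128−246) = 246 − 43.66 = 202.34 → 202
  G: 167 + 0.37×(128−167) = 167 − 14.43 = 152.57 → 153
  B: 123 + 0.37×(128−123) = 123 + 1.85 = 124.85 → 125

rgb(202, 153, 125)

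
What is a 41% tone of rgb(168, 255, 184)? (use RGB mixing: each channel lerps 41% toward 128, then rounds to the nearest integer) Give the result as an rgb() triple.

Lerp each channel 41% toward 128:
  R: 168 + 0.41×(128−168) = 168 − 16.4 = 151.6 → 152
  G: 255 + 0.41×(128−255) = 255 − 52.07 = 202.93 → 203
  B: 184 + 0.41×(128−184) = 184 − 22.96 = 161.04 → 161

rgb(152, 203, 161)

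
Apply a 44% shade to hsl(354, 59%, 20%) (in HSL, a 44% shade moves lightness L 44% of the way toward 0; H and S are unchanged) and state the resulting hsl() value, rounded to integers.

L moves 44% from 20 toward 0: 20 − 8.8 = 11.2 → 11.
H and S are unchanged.

hsl(354, 59%, 11%)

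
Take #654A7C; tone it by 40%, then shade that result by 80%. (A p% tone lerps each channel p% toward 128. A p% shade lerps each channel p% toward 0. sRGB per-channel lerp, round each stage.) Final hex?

#161319

#654A7C is rgb(101, 74, 124).
Per channel, c → c + 0.4(128 − c):
  R: 101 + 0.4×(128−101) = 101 + 10.8 = 111.8 → 112
  G: 74 + 0.4×(128−74) = 74 + 21.6 = 95.6 → 96
  B: 124 + 1.6 = 125.6 → 126
After the tone: rgb(112, 96, 126) = #70607E.
Lerp each channel 80% toward 0:
  R: 112 − 89.6 = 22.4 → 22
  G: 96 + 0.8×(0−96) = 96 − 76.8 = 19.2 → 19
  B: 126 − 100.8 = 25.2 → 25
rgb(22, 19, 25) = #161319.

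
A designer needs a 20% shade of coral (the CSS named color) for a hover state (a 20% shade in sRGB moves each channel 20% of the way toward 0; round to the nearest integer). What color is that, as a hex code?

CSS coral is rgb(255, 127, 80).
A 20% shade moves each channel 20% toward 0:
  R: 255 − 51 = 204 → 204
  G: 127 − 25.4 = 101.6 → 102
  B: 80 − 16 = 64 → 64
rgb(204, 102, 64) = #cc6640.

#cc6640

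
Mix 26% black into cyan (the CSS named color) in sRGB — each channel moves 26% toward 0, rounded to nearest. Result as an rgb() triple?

rgb(0, 189, 189)

CSS cyan is rgb(0, 255, 255).
Per channel, c → c + 0.26(0 − c):
  R: 0 + 0.26×(0−0) = 0 + 0 = 0 → 0
  G: 255 + 0.26×(0−255) = 255 − 66.3 = 188.7 → 189
  B: 255 + 0.26×(0−255) = 255 − 66.3 = 188.7 → 189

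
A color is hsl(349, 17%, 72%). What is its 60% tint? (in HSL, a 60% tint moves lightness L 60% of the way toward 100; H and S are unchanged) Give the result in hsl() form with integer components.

L moves 60% from 72 toward 100: 72 + 16.8 = 88.8 → 89.
H and S are unchanged.

hsl(349, 17%, 89%)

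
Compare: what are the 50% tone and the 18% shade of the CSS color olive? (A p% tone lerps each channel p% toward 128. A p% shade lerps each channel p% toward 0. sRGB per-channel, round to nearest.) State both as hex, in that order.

CSS olive is rgb(128, 128, 0).
50% tone:
  R: 128 + 0.5×(128−128) = 128 + 0 = 128 → 128
  G: 128 + 0 = 128 → 128
  B: 0 + 0.5×(128−0) = 0 + 64 = 64 → 64
  → #808040
18% shade:
  R: 128 + 0.18×(0−128) = 128 − 23.04 = 104.96 → 105
  G: 128 − 23.04 = 104.96 → 105
  B: 0 + 0.18×(0−0) = 0 + 0 = 0 → 0
  → #696900

#808040, #696900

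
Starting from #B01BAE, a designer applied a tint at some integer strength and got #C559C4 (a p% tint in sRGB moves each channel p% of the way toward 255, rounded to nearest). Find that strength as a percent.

#B01BAE is rgb(176, 27, 174); #C559C4 is rgb(197, 89, 196).
On the G channel (widest range): 89 ≈ 27 + (p/100)(255 − 27), so p ≈ 100×(89 − 27)/(255 − 27) = 6200/228 = 27.19.
p = 27 reproduces all three channels after rounding.

27%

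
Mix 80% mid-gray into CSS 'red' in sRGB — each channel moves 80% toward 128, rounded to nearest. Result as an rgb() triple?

rgb(153, 102, 102)

CSS red is rgb(255, 0, 0).
Lerp each channel 80% toward 128:
  R: 255 + 0.8×(128−255) = 255 − 101.6 = 153.4 → 153
  G: 0 + 102.4 = 102.4 → 102
  B: 0 + 0.8×(128−0) = 0 + 102.4 = 102.4 → 102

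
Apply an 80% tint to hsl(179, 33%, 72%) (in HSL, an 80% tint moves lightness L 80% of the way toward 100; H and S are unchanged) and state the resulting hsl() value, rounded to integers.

L moves 80% from 72 toward 100: 72 + 22.4 = 94.4 → 94.
H and S are unchanged.

hsl(179, 33%, 94%)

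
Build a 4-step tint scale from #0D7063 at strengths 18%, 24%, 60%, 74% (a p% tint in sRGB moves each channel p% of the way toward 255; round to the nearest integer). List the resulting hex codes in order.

#0D7063 is rgb(13, 112, 99).
18%: (13 + 43.56 = 56.56→57, 112 + 25.74 = 137.74→138, 99 + 28.08 = 127.08→127) → #398A7F
24%: (13 + 58.08 = 71.08→71, 112 + 34.32 = 146.32→146, 99 + 37.44 = 136.44→136) → #479288
60%: (13 + 145.2 = 158.2→158, 112 + 85.8 = 197.8→198, 99 + 93.6 = 192.6→193) → #9EC6C1
74%: (13 + 179.08 = 192.08→192, 112 + 105.82 = 217.82→218, 99 + 115.44 = 214.44→214) → #C0DAD6

#398A7F, #479288, #9EC6C1, #C0DAD6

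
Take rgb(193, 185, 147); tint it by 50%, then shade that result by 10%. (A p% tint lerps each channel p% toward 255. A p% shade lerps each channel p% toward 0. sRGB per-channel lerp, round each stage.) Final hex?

#CAC6B5

A 50% tint moves each channel 50% toward 255:
  R: 193 + 0.5×(255−193) = 193 + 31 = 224 → 224
  G: 185 + 35 = 220 → 220
  B: 147 + 54 = 201 → 201
After the tint: rgb(224, 220, 201) = #E0DCC9.
Per channel, c → c + 0.1(0 − c):
  R: 224 + 0.1×(0−224) = 224 − 22.4 = 201.6 → 202
  G: 220 − 22 = 198 → 198
  B: 201 + 0.1×(0−201) = 201 − 20.1 = 180.9 → 181
rgb(202, 198, 181) = #CAC6B5.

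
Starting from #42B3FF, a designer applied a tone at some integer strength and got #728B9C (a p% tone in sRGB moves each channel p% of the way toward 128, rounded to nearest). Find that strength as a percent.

#42B3FF is rgb(66, 179, 255); #728B9C is rgb(114, 139, 156).
On the B channel (widest range): 156 ≈ 255 + (p/100)(128 − 255), so p ≈ 100×(156 − 255)/(128 − 255) = -9900/-127 = 77.95.
p = 78 reproduces all three channels after rounding.

78%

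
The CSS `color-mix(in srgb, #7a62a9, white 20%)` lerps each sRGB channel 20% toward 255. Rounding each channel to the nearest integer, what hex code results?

#9581ba

#7a62a9 is rgb(122, 98, 169).
Lerp each channel 20% toward 255:
  R: 122 + 0.2×(255−122) = 122 + 26.6 = 148.6 → 149
  G: 98 + 31.4 = 129.4 → 129
  B: 169 + 17.2 = 186.2 → 186
rgb(149, 129, 186) = #9581ba.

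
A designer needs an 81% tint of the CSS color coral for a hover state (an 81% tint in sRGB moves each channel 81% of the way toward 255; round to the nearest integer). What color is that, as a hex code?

CSS coral is rgb(255, 127, 80).
Lerp each channel 81% toward 255:
  R: 255 + 0 = 255 → 255
  G: 127 + 0.81×(255−127) = 127 + 103.68 = 230.68 → 231
  B: 80 + 0.81×(255−80) = 80 + 141.75 = 221.75 → 222
rgb(255, 231, 222) = #ffe7de.

#ffe7de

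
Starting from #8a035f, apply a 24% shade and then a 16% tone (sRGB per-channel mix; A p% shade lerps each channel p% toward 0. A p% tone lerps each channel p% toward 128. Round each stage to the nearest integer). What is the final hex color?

#8a035f is rgb(138, 3, 95).
A 24% shade moves each channel 24% toward 0:
  R: 138 + 0.24×(0−138) = 138 − 33.12 = 104.88 → 105
  G: 3 + 0.24×(0−3) = 3 − 0.72 = 2.28 → 2
  B: 95 + 0.24×(0−95) = 95 − 22.8 = 72.2 → 72
After the shade: rgb(105, 2, 72) = #690248.
A 16% tone moves each channel 16% toward 128:
  R: 105 + 3.68 = 108.68 → 109
  G: 2 + 0.16×(128−2) = 2 + 20.16 = 22.16 → 22
  B: 72 + 8.96 = 80.96 → 81
rgb(109, 22, 81) = #6d1651.

#6d1651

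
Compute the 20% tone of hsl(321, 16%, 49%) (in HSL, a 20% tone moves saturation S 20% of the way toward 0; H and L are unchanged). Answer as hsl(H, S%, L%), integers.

hsl(321, 13%, 49%)

S moves 20% from 16 toward 0: 16 − 3.2 = 12.8 → 13.
H and L are unchanged.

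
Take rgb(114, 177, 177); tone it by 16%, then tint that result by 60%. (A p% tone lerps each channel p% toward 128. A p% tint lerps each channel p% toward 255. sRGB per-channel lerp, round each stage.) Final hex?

#C7DDDD

A 16% tone moves each channel 16% toward 128:
  R: 114 + 0.16×(128−114) = 114 + 2.24 = 116.24 → 116
  G: 177 + 0.16×(128−177) = 177 − 7.84 = 169.16 → 169
  B: 177 − 7.84 = 169.16 → 169
After the tone: rgb(116, 169, 169) = #74A9A9.
Per channel, c → c + 0.6(255 − c):
  R: 116 + 83.4 = 199.4 → 199
  G: 169 + 0.6×(255−169) = 169 + 51.6 = 220.6 → 221
  B: 169 + 0.6×(255−169) = 169 + 51.6 = 220.6 → 221
rgb(199, 221, 221) = #C7DDDD.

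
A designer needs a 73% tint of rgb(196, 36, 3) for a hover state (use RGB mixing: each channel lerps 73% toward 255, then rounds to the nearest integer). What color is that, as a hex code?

#EFC4BB

Lerp each channel 73% toward 255:
  R: 196 + 43.07 = 239.07 → 239
  G: 36 + 159.87 = 195.87 → 196
  B: 3 + 183.96 = 186.96 → 187
rgb(239, 196, 187) = #EFC4BB.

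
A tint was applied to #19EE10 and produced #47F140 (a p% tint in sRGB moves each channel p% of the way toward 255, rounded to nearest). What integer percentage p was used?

#19EE10 is rgb(25, 238, 16); #47F140 is rgb(71, 241, 64).
On the B channel (widest range): 64 ≈ 16 + (p/100)(255 − 16), so p ≈ 100×(64 − 16)/(255 − 16) = 4800/239 = 20.08.
p = 20 reproduces all three channels after rounding.

20%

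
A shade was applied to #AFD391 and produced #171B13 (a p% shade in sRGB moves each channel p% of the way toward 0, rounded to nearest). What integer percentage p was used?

#AFD391 is rgb(175, 211, 145); #171B13 is rgb(23, 27, 19).
On the G channel (widest range): 27 ≈ 211 + (p/100)(0 − 211), so p ≈ 100×(27 − 211)/(0 − 211) = -18400/-211 = 87.20.
p = 87 reproduces all three channels after rounding.

87%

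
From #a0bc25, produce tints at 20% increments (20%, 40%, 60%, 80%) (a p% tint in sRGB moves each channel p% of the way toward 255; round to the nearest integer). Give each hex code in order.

#a0bc25 is rgb(160, 188, 37).
20%: (160 + 19 = 179→179, 188 + 13.4 = 201.4→201, 37 + 43.6 = 80.6→81) → #b3c951
40%: (160 + 38 = 198→198, 188 + 26.8 = 214.8→215, 37 + 87.2 = 124.2→124) → #c6d77c
60%: (160 + 57 = 217→217, 188 + 40.2 = 228.2→228, 37 + 130.8 = 167.8→168) → #d9e4a8
80%: (160 + 76 = 236→236, 188 + 53.6 = 241.6→242, 37 + 174.4 = 211.4→211) → #ecf2d3

#b3c951, #c6d77c, #d9e4a8, #ecf2d3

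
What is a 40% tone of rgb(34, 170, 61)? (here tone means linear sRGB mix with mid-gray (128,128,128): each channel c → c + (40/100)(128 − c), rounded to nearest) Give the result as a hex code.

Per channel, c → c + 0.4(128 − c):
  R: 34 + 37.6 = 71.6 → 72
  G: 170 − 16.8 = 153.2 → 153
  B: 61 + 0.4×(128−61) = 61 + 26.8 = 87.8 → 88
rgb(72, 153, 88) = #489958.

#489958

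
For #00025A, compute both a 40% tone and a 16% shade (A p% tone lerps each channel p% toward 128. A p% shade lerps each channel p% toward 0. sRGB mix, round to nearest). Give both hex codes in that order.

#333469, #00024C

#00025A is rgb(0, 2, 90).
40% tone:
  R: 0 + 51.2 = 51.2 → 51
  G: 2 + 50.4 = 52.4 → 52
  B: 90 + 15.2 = 105.2 → 105
  → #333469
16% shade:
  R: 0 + 0 = 0 → 0
  G: 2 − 0.32 = 1.68 → 2
  B: 90 − 14.4 = 75.6 → 76
  → #00024C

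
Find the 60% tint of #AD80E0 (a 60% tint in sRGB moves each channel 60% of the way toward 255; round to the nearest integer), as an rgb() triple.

rgb(222, 204, 243)

#AD80E0 is rgb(173, 128, 224).
A 60% tint moves each channel 60% toward 255:
  R: 173 + 49.2 = 222.2 → 222
  G: 128 + 0.6×(255−128) = 128 + 76.2 = 204.2 → 204
  B: 224 + 0.6×(255−224) = 224 + 18.6 = 242.6 → 243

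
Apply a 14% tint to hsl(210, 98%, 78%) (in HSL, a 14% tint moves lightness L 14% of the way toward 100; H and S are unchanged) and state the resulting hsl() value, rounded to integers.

hsl(210, 98%, 81%)

L moves 14% from 78 toward 100: 78 + 3.08 = 81.08 → 81.
H and S are unchanged.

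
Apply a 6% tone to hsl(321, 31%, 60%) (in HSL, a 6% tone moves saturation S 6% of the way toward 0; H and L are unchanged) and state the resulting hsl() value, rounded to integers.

hsl(321, 29%, 60%)

S moves 6% from 31 toward 0: 31 − 1.86 = 29.14 → 29.
H and L are unchanged.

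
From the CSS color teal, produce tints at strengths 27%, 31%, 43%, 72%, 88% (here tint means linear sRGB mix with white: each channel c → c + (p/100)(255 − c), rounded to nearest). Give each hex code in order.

#45a2a2, #4fa7a7, #6eb7b7, #b8dbdb, #e0f0f0

CSS teal is rgb(0, 128, 128).
27%: (0 + 68.85 = 68.85→69, 128 + 34.29 = 162.29→162, 128 + 34.29 = 162.29→162) → #45a2a2
31%: (0 + 79.05 = 79.05→79, 128 + 39.37 = 167.37→167, 128 + 39.37 = 167.37→167) → #4fa7a7
43%: (0 + 109.65 = 109.65→110, 128 + 54.61 = 182.61→183, 128 + 54.61 = 182.61→183) → #6eb7b7
72%: (0 + 183.6 = 183.6→184, 128 + 91.44 = 219.44→219, 128 + 91.44 = 219.44→219) → #b8dbdb
88%: (0 + 224.4 = 224.4→224, 128 + 111.76 = 239.76→240, 128 + 111.76 = 239.76→240) → #e0f0f0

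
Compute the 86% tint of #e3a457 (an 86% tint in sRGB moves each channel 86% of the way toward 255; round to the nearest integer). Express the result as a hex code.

#e3a457 is rgb(227, 164, 87).
Lerp each channel 86% toward 255:
  R: 227 + 24.08 = 251.08 → 251
  G: 164 + 78.26 = 242.26 → 242
  B: 87 + 0.86×(255−87) = 87 + 144.48 = 231.48 → 231
rgb(251, 242, 231) = #fbf2e7.

#fbf2e7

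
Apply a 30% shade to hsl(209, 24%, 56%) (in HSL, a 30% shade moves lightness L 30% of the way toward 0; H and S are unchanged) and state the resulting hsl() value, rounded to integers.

hsl(209, 24%, 39%)

L moves 30% from 56 toward 0: 56 − 16.8 = 39.2 → 39.
H and S are unchanged.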